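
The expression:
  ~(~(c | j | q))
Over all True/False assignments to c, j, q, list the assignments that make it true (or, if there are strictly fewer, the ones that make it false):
is false only for:
  c=False, j=False, q=False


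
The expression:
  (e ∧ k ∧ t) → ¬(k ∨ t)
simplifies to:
¬e ∨ ¬k ∨ ¬t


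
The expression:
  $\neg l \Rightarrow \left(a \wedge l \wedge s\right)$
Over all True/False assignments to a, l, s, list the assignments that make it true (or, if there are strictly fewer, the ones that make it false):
is true only for:
  a=False, l=True, s=False;
  a=False, l=True, s=True;
  a=True, l=True, s=False;
  a=True, l=True, s=True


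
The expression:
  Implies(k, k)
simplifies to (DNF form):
True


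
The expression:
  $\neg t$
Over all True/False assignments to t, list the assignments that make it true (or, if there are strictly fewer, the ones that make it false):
is true only for:
  t=False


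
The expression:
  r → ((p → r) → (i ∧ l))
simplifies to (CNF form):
(i ∨ ¬r) ∧ (l ∨ ¬r)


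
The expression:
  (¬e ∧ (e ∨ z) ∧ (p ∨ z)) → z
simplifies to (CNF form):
True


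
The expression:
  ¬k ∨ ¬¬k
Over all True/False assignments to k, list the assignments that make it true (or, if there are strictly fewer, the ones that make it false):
is always true.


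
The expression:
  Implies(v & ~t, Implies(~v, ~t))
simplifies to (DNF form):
True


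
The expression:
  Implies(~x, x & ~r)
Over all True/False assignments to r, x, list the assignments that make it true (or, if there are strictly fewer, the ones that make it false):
is true only for:
  r=False, x=True;
  r=True, x=True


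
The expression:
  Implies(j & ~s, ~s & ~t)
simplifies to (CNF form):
s | ~j | ~t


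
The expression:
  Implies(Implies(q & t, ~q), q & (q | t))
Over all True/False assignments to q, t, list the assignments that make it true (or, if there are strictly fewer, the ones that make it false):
is true only for:
  q=True, t=False;
  q=True, t=True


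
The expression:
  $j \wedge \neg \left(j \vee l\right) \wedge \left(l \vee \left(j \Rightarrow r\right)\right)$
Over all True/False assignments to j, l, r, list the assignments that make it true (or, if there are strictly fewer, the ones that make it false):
is never true.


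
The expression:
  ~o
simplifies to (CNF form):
~o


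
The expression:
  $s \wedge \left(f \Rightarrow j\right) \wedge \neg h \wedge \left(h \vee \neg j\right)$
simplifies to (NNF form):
$s \wedge \neg f \wedge \neg h \wedge \neg j$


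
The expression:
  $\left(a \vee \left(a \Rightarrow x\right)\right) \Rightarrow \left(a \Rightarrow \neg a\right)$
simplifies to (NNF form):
$\neg a$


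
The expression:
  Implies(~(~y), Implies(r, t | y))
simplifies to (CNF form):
True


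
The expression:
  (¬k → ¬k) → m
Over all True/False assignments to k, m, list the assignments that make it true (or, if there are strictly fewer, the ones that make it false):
is true only for:
  k=False, m=True;
  k=True, m=True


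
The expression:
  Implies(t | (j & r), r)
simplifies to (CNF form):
r | ~t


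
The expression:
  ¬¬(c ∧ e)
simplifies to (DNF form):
c ∧ e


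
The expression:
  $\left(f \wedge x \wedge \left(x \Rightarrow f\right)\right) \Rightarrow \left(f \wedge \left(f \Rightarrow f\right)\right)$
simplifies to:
$\text{True}$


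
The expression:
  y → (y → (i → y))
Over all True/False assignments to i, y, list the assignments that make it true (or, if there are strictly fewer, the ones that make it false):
is always true.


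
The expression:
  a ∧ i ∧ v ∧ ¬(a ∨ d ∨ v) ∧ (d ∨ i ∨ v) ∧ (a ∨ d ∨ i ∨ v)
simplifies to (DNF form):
False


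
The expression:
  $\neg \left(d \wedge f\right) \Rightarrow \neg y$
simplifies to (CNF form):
$\left(d \vee \neg y\right) \wedge \left(f \vee \neg y\right)$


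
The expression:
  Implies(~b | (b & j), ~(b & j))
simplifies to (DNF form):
~b | ~j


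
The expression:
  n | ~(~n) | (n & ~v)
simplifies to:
n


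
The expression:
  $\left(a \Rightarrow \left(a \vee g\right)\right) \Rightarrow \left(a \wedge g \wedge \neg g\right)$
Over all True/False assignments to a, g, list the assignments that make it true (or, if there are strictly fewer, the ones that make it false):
is never true.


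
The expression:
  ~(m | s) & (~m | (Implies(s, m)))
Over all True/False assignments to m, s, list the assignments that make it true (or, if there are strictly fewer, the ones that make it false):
is true only for:
  m=False, s=False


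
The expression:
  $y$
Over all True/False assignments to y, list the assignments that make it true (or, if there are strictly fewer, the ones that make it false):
is true only for:
  y=True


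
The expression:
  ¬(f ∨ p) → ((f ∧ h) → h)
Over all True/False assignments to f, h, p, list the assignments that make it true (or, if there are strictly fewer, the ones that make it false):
is always true.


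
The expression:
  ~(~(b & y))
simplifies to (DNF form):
b & y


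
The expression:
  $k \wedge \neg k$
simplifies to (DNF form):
$\text{False}$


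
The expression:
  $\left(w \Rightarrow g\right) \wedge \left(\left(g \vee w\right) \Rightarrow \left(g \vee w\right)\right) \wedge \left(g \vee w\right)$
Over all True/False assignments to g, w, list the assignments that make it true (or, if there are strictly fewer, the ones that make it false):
is true only for:
  g=True, w=False;
  g=True, w=True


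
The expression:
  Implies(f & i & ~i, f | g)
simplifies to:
True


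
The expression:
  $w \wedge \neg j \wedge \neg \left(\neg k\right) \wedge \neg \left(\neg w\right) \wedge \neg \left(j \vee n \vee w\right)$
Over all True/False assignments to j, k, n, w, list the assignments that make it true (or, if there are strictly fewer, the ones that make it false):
is never true.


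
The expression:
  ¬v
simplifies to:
¬v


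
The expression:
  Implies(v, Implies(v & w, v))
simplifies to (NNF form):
True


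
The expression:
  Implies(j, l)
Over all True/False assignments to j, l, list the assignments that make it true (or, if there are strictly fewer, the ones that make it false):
is false only for:
  j=True, l=False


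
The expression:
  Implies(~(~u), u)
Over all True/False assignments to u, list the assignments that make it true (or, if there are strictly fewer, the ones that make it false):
is always true.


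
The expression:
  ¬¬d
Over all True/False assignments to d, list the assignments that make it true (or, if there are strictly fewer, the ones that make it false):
is true only for:
  d=True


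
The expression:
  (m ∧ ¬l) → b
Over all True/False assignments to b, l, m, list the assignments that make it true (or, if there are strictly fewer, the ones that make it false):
is false only for:
  b=False, l=False, m=True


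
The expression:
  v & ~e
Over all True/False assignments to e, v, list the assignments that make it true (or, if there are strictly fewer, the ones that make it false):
is true only for:
  e=False, v=True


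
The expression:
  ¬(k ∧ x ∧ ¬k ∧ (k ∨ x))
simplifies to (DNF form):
True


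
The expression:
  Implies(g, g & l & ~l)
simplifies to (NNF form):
~g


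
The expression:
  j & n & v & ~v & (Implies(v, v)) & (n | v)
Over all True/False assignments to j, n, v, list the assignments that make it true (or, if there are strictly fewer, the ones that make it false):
is never true.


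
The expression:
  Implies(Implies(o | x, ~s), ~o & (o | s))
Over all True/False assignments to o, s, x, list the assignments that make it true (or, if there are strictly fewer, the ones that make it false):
is true only for:
  o=False, s=True, x=False;
  o=False, s=True, x=True;
  o=True, s=True, x=False;
  o=True, s=True, x=True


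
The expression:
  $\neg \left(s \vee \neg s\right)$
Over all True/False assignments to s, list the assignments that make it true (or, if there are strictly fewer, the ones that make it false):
is never true.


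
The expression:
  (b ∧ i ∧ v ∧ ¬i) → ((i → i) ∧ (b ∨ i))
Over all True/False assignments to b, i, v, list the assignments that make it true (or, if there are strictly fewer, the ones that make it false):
is always true.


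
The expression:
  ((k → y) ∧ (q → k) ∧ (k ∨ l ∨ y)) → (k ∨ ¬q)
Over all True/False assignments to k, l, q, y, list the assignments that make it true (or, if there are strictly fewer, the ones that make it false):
is always true.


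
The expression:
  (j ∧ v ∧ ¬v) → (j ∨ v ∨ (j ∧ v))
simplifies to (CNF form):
True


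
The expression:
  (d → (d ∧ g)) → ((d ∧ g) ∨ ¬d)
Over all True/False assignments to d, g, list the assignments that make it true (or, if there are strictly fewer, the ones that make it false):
is always true.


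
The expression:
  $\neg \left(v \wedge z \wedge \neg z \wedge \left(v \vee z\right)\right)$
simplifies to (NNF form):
$\text{True}$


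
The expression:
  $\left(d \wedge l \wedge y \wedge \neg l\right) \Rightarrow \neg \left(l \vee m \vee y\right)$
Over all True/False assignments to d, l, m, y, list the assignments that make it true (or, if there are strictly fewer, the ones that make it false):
is always true.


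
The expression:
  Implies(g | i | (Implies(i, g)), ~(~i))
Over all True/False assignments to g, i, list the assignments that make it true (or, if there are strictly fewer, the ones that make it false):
is true only for:
  g=False, i=True;
  g=True, i=True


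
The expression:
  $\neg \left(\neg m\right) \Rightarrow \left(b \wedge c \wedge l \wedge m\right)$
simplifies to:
$\left(b \wedge c \wedge l\right) \vee \neg m$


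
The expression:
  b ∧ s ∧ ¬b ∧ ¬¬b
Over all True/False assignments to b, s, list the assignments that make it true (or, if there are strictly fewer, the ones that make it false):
is never true.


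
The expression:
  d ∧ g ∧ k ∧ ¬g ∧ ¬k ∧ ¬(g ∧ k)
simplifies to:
False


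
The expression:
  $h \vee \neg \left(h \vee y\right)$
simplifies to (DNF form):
$h \vee \neg y$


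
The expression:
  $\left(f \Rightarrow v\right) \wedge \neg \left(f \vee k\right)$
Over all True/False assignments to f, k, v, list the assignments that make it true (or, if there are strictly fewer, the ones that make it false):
is true only for:
  f=False, k=False, v=False;
  f=False, k=False, v=True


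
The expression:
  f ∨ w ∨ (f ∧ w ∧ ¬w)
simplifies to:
f ∨ w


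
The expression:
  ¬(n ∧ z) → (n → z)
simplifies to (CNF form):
z ∨ ¬n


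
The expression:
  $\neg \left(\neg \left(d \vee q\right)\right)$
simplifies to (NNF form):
$d \vee q$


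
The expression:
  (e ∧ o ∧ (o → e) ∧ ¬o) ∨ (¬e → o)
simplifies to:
e ∨ o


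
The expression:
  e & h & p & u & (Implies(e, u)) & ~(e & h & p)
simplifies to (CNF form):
False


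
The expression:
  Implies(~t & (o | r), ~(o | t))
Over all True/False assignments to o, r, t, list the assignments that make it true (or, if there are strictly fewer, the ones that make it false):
is false only for:
  o=True, r=False, t=False;
  o=True, r=True, t=False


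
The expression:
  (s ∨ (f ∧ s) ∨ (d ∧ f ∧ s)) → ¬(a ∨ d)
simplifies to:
(¬a ∧ ¬d) ∨ ¬s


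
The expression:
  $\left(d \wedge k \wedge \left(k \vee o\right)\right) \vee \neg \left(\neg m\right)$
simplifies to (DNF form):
$m \vee \left(d \wedge k\right)$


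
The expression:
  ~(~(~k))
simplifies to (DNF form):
~k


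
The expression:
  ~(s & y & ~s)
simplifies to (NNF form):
True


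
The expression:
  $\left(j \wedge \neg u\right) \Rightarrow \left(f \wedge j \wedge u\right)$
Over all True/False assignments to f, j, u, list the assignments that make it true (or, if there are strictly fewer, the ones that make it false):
is false only for:
  f=False, j=True, u=False;
  f=True, j=True, u=False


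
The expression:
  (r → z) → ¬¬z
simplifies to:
r ∨ z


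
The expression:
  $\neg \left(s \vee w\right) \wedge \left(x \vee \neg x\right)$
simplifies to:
$\neg s \wedge \neg w$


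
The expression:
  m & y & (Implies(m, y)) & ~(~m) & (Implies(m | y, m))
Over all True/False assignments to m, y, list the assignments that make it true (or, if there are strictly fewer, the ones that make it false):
is true only for:
  m=True, y=True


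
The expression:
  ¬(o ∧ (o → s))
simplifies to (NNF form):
¬o ∨ ¬s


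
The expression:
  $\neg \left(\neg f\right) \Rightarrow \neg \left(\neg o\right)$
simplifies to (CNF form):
$o \vee \neg f$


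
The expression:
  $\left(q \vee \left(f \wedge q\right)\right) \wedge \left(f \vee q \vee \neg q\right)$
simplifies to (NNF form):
$q$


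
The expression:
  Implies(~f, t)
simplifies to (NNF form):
f | t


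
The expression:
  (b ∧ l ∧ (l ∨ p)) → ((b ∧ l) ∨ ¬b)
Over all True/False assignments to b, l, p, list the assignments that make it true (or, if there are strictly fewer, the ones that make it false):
is always true.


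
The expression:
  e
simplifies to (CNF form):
e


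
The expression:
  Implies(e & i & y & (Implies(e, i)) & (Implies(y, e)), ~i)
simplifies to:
~e | ~i | ~y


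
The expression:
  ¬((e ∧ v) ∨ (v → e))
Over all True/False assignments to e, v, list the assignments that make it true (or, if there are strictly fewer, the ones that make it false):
is true only for:
  e=False, v=True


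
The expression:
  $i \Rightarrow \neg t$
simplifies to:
$\neg i \vee \neg t$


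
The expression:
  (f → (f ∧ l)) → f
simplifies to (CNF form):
f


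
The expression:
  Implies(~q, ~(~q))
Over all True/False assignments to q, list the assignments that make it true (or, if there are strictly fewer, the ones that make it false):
is true only for:
  q=True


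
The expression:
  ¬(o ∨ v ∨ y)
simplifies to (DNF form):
¬o ∧ ¬v ∧ ¬y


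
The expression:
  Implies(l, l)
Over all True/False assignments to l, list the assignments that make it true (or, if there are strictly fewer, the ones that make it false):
is always true.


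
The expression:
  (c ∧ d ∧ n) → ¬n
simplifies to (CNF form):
¬c ∨ ¬d ∨ ¬n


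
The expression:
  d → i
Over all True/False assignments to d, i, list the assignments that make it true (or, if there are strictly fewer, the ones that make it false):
is false only for:
  d=True, i=False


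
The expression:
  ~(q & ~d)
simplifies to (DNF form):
d | ~q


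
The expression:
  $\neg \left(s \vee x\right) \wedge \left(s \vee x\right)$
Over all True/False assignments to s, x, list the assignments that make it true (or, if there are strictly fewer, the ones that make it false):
is never true.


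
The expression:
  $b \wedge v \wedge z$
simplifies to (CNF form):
$b \wedge v \wedge z$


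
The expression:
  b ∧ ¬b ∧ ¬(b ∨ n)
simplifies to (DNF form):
False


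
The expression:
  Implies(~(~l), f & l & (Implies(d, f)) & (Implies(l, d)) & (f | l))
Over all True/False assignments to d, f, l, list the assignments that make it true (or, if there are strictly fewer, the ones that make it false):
is false only for:
  d=False, f=False, l=True;
  d=False, f=True, l=True;
  d=True, f=False, l=True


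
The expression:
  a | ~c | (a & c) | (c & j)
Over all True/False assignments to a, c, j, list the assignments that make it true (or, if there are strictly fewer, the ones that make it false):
is false only for:
  a=False, c=True, j=False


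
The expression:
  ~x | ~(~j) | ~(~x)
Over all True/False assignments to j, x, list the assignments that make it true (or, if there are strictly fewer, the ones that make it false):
is always true.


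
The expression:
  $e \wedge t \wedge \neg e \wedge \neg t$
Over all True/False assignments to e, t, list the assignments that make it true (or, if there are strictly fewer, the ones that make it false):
is never true.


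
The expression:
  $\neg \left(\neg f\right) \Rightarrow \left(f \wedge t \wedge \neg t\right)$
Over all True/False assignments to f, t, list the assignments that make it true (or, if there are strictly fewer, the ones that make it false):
is true only for:
  f=False, t=False;
  f=False, t=True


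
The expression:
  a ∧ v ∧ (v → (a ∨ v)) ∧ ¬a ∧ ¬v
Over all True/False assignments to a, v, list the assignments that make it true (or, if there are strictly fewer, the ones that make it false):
is never true.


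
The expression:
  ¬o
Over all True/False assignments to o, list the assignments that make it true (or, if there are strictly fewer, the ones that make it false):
is true only for:
  o=False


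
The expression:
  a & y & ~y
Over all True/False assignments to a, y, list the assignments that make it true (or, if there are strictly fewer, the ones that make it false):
is never true.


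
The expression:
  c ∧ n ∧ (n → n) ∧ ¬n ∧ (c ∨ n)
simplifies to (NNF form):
False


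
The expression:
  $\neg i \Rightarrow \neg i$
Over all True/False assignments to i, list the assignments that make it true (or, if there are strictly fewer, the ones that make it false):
is always true.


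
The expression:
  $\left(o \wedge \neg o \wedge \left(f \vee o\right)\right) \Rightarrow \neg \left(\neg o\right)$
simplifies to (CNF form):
$\text{True}$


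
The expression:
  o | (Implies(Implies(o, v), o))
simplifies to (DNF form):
o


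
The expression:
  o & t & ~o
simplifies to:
False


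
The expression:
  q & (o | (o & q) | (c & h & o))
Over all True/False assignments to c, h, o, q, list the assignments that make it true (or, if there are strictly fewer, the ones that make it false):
is true only for:
  c=False, h=False, o=True, q=True;
  c=False, h=True, o=True, q=True;
  c=True, h=False, o=True, q=True;
  c=True, h=True, o=True, q=True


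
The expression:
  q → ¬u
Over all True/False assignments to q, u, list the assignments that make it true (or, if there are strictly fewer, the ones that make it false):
is false only for:
  q=True, u=True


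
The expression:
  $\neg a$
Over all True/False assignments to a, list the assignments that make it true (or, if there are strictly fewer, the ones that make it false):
is true only for:
  a=False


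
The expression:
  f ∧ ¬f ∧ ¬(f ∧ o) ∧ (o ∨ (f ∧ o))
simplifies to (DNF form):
False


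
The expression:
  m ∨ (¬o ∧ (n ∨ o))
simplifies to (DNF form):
m ∨ (n ∧ ¬o)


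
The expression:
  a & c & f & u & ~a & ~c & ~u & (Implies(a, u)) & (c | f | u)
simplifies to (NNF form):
False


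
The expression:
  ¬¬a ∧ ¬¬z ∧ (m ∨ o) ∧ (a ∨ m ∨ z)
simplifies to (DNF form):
(a ∧ m ∧ z) ∨ (a ∧ o ∧ z)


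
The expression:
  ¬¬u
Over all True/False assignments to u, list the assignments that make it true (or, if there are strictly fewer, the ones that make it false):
is true only for:
  u=True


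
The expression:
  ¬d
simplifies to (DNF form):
¬d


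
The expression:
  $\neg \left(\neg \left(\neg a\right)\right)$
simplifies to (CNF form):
$\neg a$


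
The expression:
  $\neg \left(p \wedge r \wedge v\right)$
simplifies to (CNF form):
$\neg p \vee \neg r \vee \neg v$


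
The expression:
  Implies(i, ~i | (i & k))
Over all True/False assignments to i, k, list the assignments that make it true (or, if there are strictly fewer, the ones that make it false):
is false only for:
  i=True, k=False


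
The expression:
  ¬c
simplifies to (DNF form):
¬c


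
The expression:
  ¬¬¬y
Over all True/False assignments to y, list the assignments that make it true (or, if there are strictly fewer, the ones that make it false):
is true only for:
  y=False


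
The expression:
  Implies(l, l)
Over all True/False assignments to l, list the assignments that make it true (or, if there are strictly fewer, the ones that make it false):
is always true.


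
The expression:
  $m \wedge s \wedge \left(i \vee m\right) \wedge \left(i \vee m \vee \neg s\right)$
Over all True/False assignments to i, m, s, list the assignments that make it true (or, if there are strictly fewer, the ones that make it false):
is true only for:
  i=False, m=True, s=True;
  i=True, m=True, s=True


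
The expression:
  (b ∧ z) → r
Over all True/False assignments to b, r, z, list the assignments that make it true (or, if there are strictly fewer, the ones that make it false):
is false only for:
  b=True, r=False, z=True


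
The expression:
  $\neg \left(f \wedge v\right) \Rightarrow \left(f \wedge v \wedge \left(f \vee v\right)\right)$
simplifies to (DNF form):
$f \wedge v$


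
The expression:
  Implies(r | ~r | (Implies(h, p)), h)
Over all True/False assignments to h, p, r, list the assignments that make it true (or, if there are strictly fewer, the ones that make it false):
is true only for:
  h=True, p=False, r=False;
  h=True, p=False, r=True;
  h=True, p=True, r=False;
  h=True, p=True, r=True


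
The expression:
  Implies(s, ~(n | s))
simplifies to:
~s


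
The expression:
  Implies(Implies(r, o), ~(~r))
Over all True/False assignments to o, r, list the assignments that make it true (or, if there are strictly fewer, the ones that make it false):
is true only for:
  o=False, r=True;
  o=True, r=True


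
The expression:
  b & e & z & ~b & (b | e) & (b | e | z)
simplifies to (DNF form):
False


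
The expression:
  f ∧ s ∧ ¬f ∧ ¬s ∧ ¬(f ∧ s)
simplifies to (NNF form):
False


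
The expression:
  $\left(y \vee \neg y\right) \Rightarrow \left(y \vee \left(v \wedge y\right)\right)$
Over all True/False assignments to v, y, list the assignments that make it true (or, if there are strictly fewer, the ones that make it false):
is true only for:
  v=False, y=True;
  v=True, y=True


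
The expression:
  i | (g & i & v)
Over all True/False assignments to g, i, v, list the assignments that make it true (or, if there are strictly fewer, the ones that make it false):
is true only for:
  g=False, i=True, v=False;
  g=False, i=True, v=True;
  g=True, i=True, v=False;
  g=True, i=True, v=True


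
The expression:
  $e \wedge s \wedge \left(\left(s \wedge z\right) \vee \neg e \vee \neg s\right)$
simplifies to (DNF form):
$e \wedge s \wedge z$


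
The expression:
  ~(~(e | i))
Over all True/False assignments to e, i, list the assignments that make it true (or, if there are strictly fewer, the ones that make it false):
is false only for:
  e=False, i=False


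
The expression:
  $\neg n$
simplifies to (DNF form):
$\neg n$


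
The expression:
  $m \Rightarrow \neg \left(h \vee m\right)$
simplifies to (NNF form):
$\neg m$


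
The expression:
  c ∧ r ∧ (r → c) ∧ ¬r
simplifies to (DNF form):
False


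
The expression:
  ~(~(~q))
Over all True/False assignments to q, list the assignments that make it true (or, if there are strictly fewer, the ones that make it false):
is true only for:
  q=False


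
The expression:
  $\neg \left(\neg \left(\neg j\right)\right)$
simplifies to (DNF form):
$\neg j$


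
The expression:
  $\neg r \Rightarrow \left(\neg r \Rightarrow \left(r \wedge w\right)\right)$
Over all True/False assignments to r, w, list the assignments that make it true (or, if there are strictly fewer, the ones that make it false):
is true only for:
  r=True, w=False;
  r=True, w=True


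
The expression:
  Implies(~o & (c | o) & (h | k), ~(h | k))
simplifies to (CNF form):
(o | ~c | ~h) & (o | ~c | ~k)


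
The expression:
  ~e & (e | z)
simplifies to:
z & ~e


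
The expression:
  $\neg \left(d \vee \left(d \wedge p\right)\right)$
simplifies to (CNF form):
$\neg d$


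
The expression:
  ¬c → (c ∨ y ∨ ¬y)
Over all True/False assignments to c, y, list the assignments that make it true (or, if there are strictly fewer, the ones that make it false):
is always true.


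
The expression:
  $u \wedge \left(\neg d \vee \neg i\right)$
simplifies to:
$u \wedge \left(\neg d \vee \neg i\right)$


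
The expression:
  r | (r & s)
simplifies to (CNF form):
r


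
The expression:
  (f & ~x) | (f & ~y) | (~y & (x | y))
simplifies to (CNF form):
(f | x) & (~x | ~y)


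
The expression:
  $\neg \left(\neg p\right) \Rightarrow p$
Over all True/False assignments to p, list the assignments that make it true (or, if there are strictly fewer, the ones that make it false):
is always true.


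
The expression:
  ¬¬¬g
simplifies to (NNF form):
¬g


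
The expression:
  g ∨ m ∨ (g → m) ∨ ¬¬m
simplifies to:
True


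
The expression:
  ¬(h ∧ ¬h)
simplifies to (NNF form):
True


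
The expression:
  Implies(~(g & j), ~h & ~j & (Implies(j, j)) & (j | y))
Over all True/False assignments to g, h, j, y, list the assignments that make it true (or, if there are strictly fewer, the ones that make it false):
is true only for:
  g=False, h=False, j=False, y=True;
  g=True, h=False, j=False, y=True;
  g=True, h=False, j=True, y=False;
  g=True, h=False, j=True, y=True;
  g=True, h=True, j=True, y=False;
  g=True, h=True, j=True, y=True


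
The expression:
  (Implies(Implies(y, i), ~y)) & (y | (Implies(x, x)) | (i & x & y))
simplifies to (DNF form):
~i | ~y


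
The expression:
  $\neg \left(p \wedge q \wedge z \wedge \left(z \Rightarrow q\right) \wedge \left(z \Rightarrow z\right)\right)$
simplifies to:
$\neg p \vee \neg q \vee \neg z$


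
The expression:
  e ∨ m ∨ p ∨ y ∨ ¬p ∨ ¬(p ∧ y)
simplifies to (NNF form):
True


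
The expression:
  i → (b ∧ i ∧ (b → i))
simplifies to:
b ∨ ¬i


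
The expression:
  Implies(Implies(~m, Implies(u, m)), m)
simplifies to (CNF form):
m | u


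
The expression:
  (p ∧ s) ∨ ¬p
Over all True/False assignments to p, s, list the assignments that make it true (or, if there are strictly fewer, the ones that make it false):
is false only for:
  p=True, s=False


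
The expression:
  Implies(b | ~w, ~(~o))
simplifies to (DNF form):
o | (w & ~b)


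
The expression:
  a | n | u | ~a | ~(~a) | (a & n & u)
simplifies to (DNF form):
True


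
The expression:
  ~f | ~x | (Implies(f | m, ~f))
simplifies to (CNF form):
~f | ~x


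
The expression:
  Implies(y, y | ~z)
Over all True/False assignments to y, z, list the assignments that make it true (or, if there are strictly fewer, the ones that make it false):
is always true.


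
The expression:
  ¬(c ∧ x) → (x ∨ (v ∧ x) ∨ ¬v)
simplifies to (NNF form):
x ∨ ¬v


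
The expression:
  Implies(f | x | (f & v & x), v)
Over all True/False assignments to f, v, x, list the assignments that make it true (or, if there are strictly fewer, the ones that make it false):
is false only for:
  f=False, v=False, x=True;
  f=True, v=False, x=False;
  f=True, v=False, x=True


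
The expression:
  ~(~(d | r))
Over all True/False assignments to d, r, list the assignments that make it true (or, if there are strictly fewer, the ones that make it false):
is false only for:
  d=False, r=False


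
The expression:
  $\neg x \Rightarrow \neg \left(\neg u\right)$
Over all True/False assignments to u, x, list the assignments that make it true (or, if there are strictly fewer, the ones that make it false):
is false only for:
  u=False, x=False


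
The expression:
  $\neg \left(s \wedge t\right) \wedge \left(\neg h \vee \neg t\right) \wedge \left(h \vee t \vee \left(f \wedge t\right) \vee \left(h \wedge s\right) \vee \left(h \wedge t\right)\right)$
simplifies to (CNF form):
$\left(h \vee t\right) \wedge \left(h \vee \neg s\right) \wedge \left(\neg h \vee \neg t\right)$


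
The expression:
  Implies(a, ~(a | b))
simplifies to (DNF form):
~a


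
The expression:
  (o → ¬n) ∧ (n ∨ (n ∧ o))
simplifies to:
n ∧ ¬o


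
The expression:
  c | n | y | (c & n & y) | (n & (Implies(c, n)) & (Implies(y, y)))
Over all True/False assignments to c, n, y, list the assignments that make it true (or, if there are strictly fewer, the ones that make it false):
is false only for:
  c=False, n=False, y=False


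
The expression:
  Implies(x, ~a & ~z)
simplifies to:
~x | (~a & ~z)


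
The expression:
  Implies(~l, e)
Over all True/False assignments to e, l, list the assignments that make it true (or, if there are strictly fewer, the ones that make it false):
is false only for:
  e=False, l=False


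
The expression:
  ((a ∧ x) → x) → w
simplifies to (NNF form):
w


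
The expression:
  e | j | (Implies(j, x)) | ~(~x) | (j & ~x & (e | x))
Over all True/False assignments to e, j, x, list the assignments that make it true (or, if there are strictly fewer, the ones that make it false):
is always true.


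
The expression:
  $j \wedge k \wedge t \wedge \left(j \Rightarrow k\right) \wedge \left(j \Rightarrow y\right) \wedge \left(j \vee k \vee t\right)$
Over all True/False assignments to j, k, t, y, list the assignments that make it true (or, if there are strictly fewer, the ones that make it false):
is true only for:
  j=True, k=True, t=True, y=True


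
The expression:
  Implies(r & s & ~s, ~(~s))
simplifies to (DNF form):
True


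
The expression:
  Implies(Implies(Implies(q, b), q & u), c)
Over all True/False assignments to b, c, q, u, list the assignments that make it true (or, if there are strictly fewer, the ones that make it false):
is false only for:
  b=False, c=False, q=True, u=False;
  b=False, c=False, q=True, u=True;
  b=True, c=False, q=True, u=True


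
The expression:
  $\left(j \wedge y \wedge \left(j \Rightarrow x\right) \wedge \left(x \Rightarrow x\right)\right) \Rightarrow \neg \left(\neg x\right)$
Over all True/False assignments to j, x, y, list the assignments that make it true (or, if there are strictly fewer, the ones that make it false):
is always true.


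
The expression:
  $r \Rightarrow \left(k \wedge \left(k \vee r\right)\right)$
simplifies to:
$k \vee \neg r$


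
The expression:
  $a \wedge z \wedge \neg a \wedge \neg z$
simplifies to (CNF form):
$\text{False}$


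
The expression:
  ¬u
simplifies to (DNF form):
¬u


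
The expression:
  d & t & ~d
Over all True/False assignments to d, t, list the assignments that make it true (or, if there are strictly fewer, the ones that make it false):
is never true.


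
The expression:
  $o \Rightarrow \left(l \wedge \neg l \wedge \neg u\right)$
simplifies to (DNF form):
$\neg o$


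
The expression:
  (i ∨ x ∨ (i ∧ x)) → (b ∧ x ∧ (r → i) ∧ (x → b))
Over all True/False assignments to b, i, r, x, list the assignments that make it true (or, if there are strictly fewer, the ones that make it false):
is true only for:
  b=False, i=False, r=False, x=False;
  b=False, i=False, r=True, x=False;
  b=True, i=False, r=False, x=False;
  b=True, i=False, r=False, x=True;
  b=True, i=False, r=True, x=False;
  b=True, i=True, r=False, x=True;
  b=True, i=True, r=True, x=True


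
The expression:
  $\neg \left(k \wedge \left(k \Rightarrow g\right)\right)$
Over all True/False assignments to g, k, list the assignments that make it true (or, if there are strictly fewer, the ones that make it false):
is false only for:
  g=True, k=True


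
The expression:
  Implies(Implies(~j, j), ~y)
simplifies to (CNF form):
~j | ~y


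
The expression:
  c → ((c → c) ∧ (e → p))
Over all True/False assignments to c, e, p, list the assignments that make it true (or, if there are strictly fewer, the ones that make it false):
is false only for:
  c=True, e=True, p=False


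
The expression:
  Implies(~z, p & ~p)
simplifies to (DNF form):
z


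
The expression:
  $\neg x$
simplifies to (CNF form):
$\neg x$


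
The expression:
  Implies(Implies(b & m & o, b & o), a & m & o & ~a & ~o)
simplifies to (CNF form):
False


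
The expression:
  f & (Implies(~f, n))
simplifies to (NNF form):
f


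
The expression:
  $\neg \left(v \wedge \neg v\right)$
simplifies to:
$\text{True}$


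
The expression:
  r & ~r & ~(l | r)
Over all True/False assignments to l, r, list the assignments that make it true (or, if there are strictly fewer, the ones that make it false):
is never true.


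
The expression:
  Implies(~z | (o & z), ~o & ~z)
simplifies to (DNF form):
~o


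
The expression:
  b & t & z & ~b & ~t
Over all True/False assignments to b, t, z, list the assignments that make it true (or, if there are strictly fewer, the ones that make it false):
is never true.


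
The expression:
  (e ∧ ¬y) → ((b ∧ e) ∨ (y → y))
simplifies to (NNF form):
True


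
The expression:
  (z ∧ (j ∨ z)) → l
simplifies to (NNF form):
l ∨ ¬z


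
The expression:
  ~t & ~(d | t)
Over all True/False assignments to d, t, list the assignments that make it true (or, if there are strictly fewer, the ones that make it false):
is true only for:
  d=False, t=False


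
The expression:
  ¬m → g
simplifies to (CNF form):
g ∨ m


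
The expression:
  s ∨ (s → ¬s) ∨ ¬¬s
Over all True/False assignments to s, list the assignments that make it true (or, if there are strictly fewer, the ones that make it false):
is always true.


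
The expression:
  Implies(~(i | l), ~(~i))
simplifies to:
i | l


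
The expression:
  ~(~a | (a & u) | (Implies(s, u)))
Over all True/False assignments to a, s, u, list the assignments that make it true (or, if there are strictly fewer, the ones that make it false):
is true only for:
  a=True, s=True, u=False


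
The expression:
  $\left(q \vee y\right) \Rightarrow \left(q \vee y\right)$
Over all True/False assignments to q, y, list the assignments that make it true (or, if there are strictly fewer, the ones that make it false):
is always true.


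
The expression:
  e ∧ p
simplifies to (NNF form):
e ∧ p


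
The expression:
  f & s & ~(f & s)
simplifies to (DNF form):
False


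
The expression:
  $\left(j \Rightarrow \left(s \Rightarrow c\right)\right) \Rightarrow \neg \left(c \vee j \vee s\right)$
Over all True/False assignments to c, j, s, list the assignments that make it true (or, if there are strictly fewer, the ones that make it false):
is true only for:
  c=False, j=False, s=False;
  c=False, j=True, s=True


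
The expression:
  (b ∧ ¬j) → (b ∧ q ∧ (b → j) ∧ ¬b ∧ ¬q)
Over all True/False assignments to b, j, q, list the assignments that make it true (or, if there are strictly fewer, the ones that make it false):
is false only for:
  b=True, j=False, q=False;
  b=True, j=False, q=True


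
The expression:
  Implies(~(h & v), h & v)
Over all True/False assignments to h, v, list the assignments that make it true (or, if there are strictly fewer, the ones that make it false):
is true only for:
  h=True, v=True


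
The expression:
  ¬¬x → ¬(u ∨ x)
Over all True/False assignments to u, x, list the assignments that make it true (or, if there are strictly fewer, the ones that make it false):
is true only for:
  u=False, x=False;
  u=True, x=False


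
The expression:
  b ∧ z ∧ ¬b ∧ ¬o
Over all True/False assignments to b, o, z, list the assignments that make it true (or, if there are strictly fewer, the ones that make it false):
is never true.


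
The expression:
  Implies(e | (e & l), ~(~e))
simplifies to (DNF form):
True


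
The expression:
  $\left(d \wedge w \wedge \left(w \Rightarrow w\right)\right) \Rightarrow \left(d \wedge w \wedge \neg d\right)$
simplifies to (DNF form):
$\neg d \vee \neg w$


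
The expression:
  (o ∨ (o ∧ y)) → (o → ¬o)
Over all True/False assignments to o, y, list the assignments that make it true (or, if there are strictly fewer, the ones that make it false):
is true only for:
  o=False, y=False;
  o=False, y=True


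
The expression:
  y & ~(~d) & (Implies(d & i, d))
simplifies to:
d & y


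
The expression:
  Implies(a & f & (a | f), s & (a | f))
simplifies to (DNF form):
s | ~a | ~f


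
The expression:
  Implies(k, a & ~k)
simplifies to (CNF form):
~k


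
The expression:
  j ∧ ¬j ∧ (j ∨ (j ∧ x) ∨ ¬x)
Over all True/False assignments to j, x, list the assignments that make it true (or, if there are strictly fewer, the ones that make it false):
is never true.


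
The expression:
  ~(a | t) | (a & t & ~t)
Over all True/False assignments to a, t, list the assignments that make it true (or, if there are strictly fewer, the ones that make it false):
is true only for:
  a=False, t=False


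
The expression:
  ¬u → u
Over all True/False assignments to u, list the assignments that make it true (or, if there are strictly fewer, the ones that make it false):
is true only for:
  u=True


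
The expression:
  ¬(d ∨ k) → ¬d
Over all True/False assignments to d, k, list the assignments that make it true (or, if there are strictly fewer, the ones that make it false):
is always true.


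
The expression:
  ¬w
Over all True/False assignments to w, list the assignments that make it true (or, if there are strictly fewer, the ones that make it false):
is true only for:
  w=False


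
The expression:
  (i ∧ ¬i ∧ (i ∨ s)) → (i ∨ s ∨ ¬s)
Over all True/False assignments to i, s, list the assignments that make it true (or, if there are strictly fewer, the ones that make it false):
is always true.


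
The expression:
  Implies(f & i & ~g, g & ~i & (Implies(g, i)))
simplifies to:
g | ~f | ~i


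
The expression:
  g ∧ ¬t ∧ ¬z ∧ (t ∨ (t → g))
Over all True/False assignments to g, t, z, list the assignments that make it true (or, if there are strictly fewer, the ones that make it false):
is true only for:
  g=True, t=False, z=False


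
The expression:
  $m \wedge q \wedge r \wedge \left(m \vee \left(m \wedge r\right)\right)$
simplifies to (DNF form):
$m \wedge q \wedge r$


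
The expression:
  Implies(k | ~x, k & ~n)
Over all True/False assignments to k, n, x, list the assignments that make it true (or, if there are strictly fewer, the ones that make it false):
is true only for:
  k=False, n=False, x=True;
  k=False, n=True, x=True;
  k=True, n=False, x=False;
  k=True, n=False, x=True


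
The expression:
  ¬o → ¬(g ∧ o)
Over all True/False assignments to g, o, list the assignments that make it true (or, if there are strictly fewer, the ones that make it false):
is always true.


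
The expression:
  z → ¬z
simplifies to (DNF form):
¬z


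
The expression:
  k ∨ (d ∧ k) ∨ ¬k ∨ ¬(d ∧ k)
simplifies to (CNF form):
True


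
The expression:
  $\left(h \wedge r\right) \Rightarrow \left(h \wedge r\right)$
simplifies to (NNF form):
$\text{True}$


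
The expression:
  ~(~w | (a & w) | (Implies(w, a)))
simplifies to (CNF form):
w & ~a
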